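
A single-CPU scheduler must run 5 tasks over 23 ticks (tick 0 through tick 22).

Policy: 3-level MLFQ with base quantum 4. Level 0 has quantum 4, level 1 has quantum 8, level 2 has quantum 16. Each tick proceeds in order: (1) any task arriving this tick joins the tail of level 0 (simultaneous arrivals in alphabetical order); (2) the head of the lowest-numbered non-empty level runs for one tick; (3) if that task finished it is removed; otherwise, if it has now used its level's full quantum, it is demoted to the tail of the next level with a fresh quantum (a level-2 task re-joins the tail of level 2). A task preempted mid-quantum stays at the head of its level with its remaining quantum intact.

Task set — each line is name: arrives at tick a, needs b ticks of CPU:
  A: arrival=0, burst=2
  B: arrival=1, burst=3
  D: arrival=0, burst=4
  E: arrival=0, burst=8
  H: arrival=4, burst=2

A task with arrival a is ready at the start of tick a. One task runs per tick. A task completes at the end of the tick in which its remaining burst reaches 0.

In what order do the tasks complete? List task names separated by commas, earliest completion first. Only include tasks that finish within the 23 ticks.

completion order = A, D, B, H, E

t=0: L0/L1/L2 = ADE/-/- → run A
t=1: L0/L1/L2 = ADEB/-/- → run A
t=2: L0/L1/L2 = DEB/-/- → run D
t=3: L0/L1/L2 = DEB/-/- → run D
t=4: L0/L1/L2 = DEBH/-/- → run D
t=5: L0/L1/L2 = DEBH/-/- → run D
t=6: L0/L1/L2 = EBH/-/- → run E
t=7: L0/L1/L2 = EBH/-/- → run E
t=8: L0/L1/L2 = EBH/-/- → run E
t=9: L0/L1/L2 = EBH/-/- → run E
t=10: L0/L1/L2 = BH/E/- → run B
t=11: L0/L1/L2 = BH/E/- → run B
t=12: L0/L1/L2 = BH/E/- → run B
t=13: L0/L1/L2 = H/E/- → run H
t=14: L0/L1/L2 = H/E/- → run H
t=15: L0/L1/L2 = -/E/- → run E
t=16: L0/L1/L2 = -/E/- → run E
t=17: L0/L1/L2 = -/E/- → run E
t=18: L0/L1/L2 = -/E/- → run E
t=19: (idle)
t=20: (idle)
t=21: (idle)
t=22: (idle)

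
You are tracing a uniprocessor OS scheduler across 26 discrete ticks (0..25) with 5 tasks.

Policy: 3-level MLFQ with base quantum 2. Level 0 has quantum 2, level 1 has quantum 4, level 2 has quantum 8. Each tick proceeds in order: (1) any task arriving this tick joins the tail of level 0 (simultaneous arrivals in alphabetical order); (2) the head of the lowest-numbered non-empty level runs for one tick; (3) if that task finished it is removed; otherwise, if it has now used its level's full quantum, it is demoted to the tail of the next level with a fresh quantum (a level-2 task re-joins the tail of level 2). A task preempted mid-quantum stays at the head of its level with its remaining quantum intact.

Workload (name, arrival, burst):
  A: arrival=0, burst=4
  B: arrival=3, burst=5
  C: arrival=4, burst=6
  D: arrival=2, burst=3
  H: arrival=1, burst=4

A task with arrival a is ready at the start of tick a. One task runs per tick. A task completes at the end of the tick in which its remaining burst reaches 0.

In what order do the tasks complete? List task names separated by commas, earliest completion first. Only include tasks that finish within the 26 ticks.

t=0: L0/L1/L2 = A/-/- → run A
t=1: L0/L1/L2 = AH/-/- → run A
t=2: L0/L1/L2 = HD/A/- → run H
t=3: L0/L1/L2 = HDB/A/- → run H
t=4: L0/L1/L2 = DBC/AH/- → run D
t=5: L0/L1/L2 = DBC/AH/- → run D
t=6: L0/L1/L2 = BC/AHD/- → run B
t=7: L0/L1/L2 = BC/AHD/- → run B
t=8: L0/L1/L2 = C/AHDB/- → run C
t=9: L0/L1/L2 = C/AHDB/- → run C
t=10: L0/L1/L2 = -/AHDBC/- → run A
t=11: L0/L1/L2 = -/AHDBC/- → run A
t=12: L0/L1/L2 = -/HDBC/- → run H
t=13: L0/L1/L2 = -/HDBC/- → run H
t=14: L0/L1/L2 = -/DBC/- → run D
t=15: L0/L1/L2 = -/BC/- → run B
t=16: L0/L1/L2 = -/BC/- → run B
t=17: L0/L1/L2 = -/BC/- → run B
t=18: L0/L1/L2 = -/C/- → run C
t=19: L0/L1/L2 = -/C/- → run C
t=20: L0/L1/L2 = -/C/- → run C
t=21: L0/L1/L2 = -/C/- → run C
t=22: (idle)
t=23: (idle)
t=24: (idle)
t=25: (idle)

completion order = A, H, D, B, C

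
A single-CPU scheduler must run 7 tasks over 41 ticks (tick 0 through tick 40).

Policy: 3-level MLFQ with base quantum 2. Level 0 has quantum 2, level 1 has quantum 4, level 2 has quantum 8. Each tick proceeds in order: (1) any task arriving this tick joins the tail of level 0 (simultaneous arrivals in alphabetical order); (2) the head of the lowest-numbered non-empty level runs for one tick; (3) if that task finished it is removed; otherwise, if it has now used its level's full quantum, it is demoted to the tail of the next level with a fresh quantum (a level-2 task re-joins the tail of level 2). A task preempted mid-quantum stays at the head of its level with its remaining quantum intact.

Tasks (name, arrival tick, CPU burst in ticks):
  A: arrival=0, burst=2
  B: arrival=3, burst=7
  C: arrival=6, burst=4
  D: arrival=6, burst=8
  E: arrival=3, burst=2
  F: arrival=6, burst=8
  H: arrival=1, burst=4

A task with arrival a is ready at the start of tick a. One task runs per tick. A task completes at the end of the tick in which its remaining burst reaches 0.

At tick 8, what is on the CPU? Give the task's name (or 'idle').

running at tick 8 = C

t=0: L0/L1/L2 = A/-/- → run A
t=1: L0/L1/L2 = AH/-/- → run A
t=2: L0/L1/L2 = H/-/- → run H
t=3: L0/L1/L2 = HBE/-/- → run H
t=4: L0/L1/L2 = BE/H/- → run B
t=5: L0/L1/L2 = BE/H/- → run B
t=6: L0/L1/L2 = ECDF/HB/- → run E
t=7: L0/L1/L2 = ECDF/HB/- → run E
t=8: L0/L1/L2 = CDF/HB/- → run C
t=9: L0/L1/L2 = CDF/HB/- → run C
t=10: L0/L1/L2 = DF/HBC/- → run D
t=11: L0/L1/L2 = DF/HBC/- → run D
t=12: L0/L1/L2 = F/HBCD/- → run F
t=13: L0/L1/L2 = F/HBCD/- → run F
t=14: L0/L1/L2 = -/HBCDF/- → run H
t=15: L0/L1/L2 = -/HBCDF/- → run H
t=16: L0/L1/L2 = -/BCDF/- → run B
t=17: L0/L1/L2 = -/BCDF/- → run B
t=18: L0/L1/L2 = -/BCDF/- → run B
t=19: L0/L1/L2 = -/BCDF/- → run B
t=20: L0/L1/L2 = -/CDF/B → run C
t=21: L0/L1/L2 = -/CDF/B → run C
t=22: L0/L1/L2 = -/DF/B → run D
t=23: L0/L1/L2 = -/DF/B → run D
t=24: L0/L1/L2 = -/DF/B → run D
t=25: L0/L1/L2 = -/DF/B → run D
t=26: L0/L1/L2 = -/F/BD → run F
t=27: L0/L1/L2 = -/F/BD → run F
t=28: L0/L1/L2 = -/F/BD → run F
t=29: L0/L1/L2 = -/F/BD → run F
t=30: L0/L1/L2 = -/-/BDF → run B
t=31: L0/L1/L2 = -/-/DF → run D
t=32: L0/L1/L2 = -/-/DF → run D
t=33: L0/L1/L2 = -/-/F → run F
t=34: L0/L1/L2 = -/-/F → run F
t=35: (idle)
t=36: (idle)
t=37: (idle)
t=38: (idle)
t=39: (idle)
t=40: (idle)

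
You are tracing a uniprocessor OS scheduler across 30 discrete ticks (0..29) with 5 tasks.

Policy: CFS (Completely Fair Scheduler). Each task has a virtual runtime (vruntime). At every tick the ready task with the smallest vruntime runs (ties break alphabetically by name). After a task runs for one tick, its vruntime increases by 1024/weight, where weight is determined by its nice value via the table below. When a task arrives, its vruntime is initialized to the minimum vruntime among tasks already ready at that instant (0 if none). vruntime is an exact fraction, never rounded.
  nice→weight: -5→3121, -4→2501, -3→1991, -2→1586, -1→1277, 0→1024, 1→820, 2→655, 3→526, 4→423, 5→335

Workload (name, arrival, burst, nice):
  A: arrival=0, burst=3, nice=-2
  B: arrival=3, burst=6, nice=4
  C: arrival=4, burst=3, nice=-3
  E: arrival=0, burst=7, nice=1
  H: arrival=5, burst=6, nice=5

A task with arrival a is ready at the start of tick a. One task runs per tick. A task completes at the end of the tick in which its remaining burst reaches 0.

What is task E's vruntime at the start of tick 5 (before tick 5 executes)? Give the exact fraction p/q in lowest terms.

t=0: vr[A=0 E=0] → run A
t=1: vr[A=512/793 E=0] → run E
t=2: vr[A=512/793 E=256/205] → run A
t=3: vr[A=1024/793 B=256/205 E=256/205] → run B
t=4: vr[A=1024/793 B=318208/86715 C=256/205 E=256/205] → run C
t=5: vr[A=1024/793 B=318208/86715 C=719616/408155 E=256/205 H=256/205] → run E
t=6: vr[A=1024/793 B=318208/86715 C=719616/408155 E=512/205 H=256/205] → run H
t=7: vr[A=1024/793 B=318208/86715 C=719616/408155 E=512/205 H=59136/13735] → run A
t=8: vr[B=318208/86715 C=719616/408155 E=512/205 H=59136/13735] → run C
t=9: vr[B=318208/86715 C=929536/408155 E=512/205 H=59136/13735] → run C
t=10: vr[B=318208/86715 E=512/205 H=59136/13735] → run E
t=11: vr[B=318208/86715 E=768/205 H=59136/13735] → run B
t=12: vr[B=528128/86715 E=768/205 H=59136/13735] → run E
t=13: vr[B=528128/86715 E=1024/205 H=59136/13735] → run H
t=14: vr[B=528128/86715 E=1024/205 H=20224/2747] → run E
t=15: vr[B=528128/86715 E=256/41 H=20224/2747] → run B
t=16: vr[B=246016/28905 E=256/41 H=20224/2747] → run E
t=17: vr[B=246016/28905 E=1536/205 H=20224/2747] → run H
t=18: vr[B=246016/28905 E=1536/205 H=143104/13735] → run E
t=19: vr[B=246016/28905 H=143104/13735] → run B
t=20: vr[B=947968/86715 H=143104/13735] → run H
t=21: vr[B=947968/86715 H=185088/13735] → run B
t=22: vr[B=1157888/86715 H=185088/13735] → run B
t=23: vr[H=185088/13735] → run H
t=24: vr[H=227072/13735] → run H
t=25: (idle)
t=26: (idle)
t=27: (idle)
t=28: (idle)
t=29: (idle)

vruntime(E, start of tick 5) = 256/205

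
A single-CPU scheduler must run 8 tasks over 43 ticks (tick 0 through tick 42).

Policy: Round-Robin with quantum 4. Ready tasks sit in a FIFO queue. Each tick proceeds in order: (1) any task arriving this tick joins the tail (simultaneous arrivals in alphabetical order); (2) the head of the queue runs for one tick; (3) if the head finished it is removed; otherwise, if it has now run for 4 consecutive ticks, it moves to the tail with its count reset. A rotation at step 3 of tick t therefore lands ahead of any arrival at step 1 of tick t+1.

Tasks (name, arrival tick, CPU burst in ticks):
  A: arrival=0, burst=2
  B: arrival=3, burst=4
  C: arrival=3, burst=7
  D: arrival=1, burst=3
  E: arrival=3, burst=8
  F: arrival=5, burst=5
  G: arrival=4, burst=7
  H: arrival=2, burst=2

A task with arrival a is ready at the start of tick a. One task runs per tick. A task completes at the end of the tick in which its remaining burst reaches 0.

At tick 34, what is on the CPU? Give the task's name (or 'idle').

running at tick 34 = G

t=0: queue=[A] q_used=0 → run A
t=1: queue=[A,D] q_used=1 → run A
t=2: queue=[D,H] q_used=0 → run D
t=3: queue=[D,H,B,C,E] q_used=1 → run D
t=4: queue=[D,H,B,C,E,G] q_used=2 → run D
t=5: queue=[H,B,C,E,G,F] q_used=0 → run H
t=6: queue=[H,B,C,E,G,F] q_used=1 → run H
t=7: queue=[B,C,E,G,F] q_used=0 → run B
t=8: queue=[B,C,E,G,F] q_used=1 → run B
t=9: queue=[B,C,E,G,F] q_used=2 → run B
t=10: queue=[B,C,E,G,F] q_used=3 → run B
t=11: queue=[C,E,G,F] q_used=0 → run C
t=12: queue=[C,E,G,F] q_used=1 → run C
t=13: queue=[C,E,G,F] q_used=2 → run C
t=14: queue=[C,E,G,F] q_used=3 → run C
t=15: queue=[E,G,F,C] q_used=0 → run E
t=16: queue=[E,G,F,C] q_used=1 → run E
t=17: queue=[E,G,F,C] q_used=2 → run E
t=18: queue=[E,G,F,C] q_used=3 → run E
t=19: queue=[G,F,C,E] q_used=0 → run G
t=20: queue=[G,F,C,E] q_used=1 → run G
t=21: queue=[G,F,C,E] q_used=2 → run G
t=22: queue=[G,F,C,E] q_used=3 → run G
t=23: queue=[F,C,E,G] q_used=0 → run F
t=24: queue=[F,C,E,G] q_used=1 → run F
t=25: queue=[F,C,E,G] q_used=2 → run F
t=26: queue=[F,C,E,G] q_used=3 → run F
t=27: queue=[C,E,G,F] q_used=0 → run C
t=28: queue=[C,E,G,F] q_used=1 → run C
t=29: queue=[C,E,G,F] q_used=2 → run C
t=30: queue=[E,G,F] q_used=0 → run E
t=31: queue=[E,G,F] q_used=1 → run E
t=32: queue=[E,G,F] q_used=2 → run E
t=33: queue=[E,G,F] q_used=3 → run E
t=34: queue=[G,F] q_used=0 → run G
t=35: queue=[G,F] q_used=1 → run G
t=36: queue=[G,F] q_used=2 → run G
t=37: queue=[F] q_used=0 → run F
t=38: (idle)
t=39: (idle)
t=40: (idle)
t=41: (idle)
t=42: (idle)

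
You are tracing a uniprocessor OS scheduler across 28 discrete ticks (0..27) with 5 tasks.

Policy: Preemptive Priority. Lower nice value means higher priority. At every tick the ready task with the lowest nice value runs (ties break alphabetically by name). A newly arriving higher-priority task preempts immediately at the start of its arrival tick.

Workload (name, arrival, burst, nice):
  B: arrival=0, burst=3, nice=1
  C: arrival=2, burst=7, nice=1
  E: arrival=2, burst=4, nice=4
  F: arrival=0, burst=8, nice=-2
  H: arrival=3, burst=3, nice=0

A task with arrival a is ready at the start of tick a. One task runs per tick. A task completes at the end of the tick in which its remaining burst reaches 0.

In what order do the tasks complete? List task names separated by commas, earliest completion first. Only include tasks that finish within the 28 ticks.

completion order = F, H, B, C, E

t=0: ready={B,F} → run F
t=1: ready={B,F} → run F
t=2: ready={B,C,E,F} → run F
t=3: ready={B,C,E,F,H} → run F
t=4: ready={B,C,E,F,H} → run F
t=5: ready={B,C,E,F,H} → run F
t=6: ready={B,C,E,F,H} → run F
t=7: ready={B,C,E,F,H} → run F
t=8: ready={B,C,E,H} → run H
t=9: ready={B,C,E,H} → run H
t=10: ready={B,C,E,H} → run H
t=11: ready={B,C,E} → run B
t=12: ready={B,C,E} → run B
t=13: ready={B,C,E} → run B
t=14: ready={C,E} → run C
t=15: ready={C,E} → run C
t=16: ready={C,E} → run C
t=17: ready={C,E} → run C
t=18: ready={C,E} → run C
t=19: ready={C,E} → run C
t=20: ready={C,E} → run C
t=21: ready={E} → run E
t=22: ready={E} → run E
t=23: ready={E} → run E
t=24: ready={E} → run E
t=25: (idle)
t=26: (idle)
t=27: (idle)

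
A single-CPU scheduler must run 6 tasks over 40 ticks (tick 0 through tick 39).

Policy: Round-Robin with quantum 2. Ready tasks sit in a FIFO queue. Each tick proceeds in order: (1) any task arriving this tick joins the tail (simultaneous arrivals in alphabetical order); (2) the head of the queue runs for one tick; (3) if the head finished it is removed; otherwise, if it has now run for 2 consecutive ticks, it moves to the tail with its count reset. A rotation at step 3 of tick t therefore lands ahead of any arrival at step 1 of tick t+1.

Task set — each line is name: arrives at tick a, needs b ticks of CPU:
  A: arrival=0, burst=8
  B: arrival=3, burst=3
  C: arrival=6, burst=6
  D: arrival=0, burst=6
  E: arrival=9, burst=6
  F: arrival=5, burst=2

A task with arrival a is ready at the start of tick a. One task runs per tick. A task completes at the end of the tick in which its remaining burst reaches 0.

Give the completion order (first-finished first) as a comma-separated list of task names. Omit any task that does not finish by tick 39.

t=0: queue=[A,D] q_used=0 → run A
t=1: queue=[A,D] q_used=1 → run A
t=2: queue=[D,A] q_used=0 → run D
t=3: queue=[D,A,B] q_used=1 → run D
t=4: queue=[A,B,D] q_used=0 → run A
t=5: queue=[A,B,D,F] q_used=1 → run A
t=6: queue=[B,D,F,A,C] q_used=0 → run B
t=7: queue=[B,D,F,A,C] q_used=1 → run B
t=8: queue=[D,F,A,C,B] q_used=0 → run D
t=9: queue=[D,F,A,C,B,E] q_used=1 → run D
t=10: queue=[F,A,C,B,E,D] q_used=0 → run F
t=11: queue=[F,A,C,B,E,D] q_used=1 → run F
t=12: queue=[A,C,B,E,D] q_used=0 → run A
t=13: queue=[A,C,B,E,D] q_used=1 → run A
t=14: queue=[C,B,E,D,A] q_used=0 → run C
t=15: queue=[C,B,E,D,A] q_used=1 → run C
t=16: queue=[B,E,D,A,C] q_used=0 → run B
t=17: queue=[E,D,A,C] q_used=0 → run E
t=18: queue=[E,D,A,C] q_used=1 → run E
t=19: queue=[D,A,C,E] q_used=0 → run D
t=20: queue=[D,A,C,E] q_used=1 → run D
t=21: queue=[A,C,E] q_used=0 → run A
t=22: queue=[A,C,E] q_used=1 → run A
t=23: queue=[C,E] q_used=0 → run C
t=24: queue=[C,E] q_used=1 → run C
t=25: queue=[E,C] q_used=0 → run E
t=26: queue=[E,C] q_used=1 → run E
t=27: queue=[C,E] q_used=0 → run C
t=28: queue=[C,E] q_used=1 → run C
t=29: queue=[E] q_used=0 → run E
t=30: queue=[E] q_used=1 → run E
t=31: (idle)
t=32: (idle)
t=33: (idle)
t=34: (idle)
t=35: (idle)
t=36: (idle)
t=37: (idle)
t=38: (idle)
t=39: (idle)

completion order = F, B, D, A, C, E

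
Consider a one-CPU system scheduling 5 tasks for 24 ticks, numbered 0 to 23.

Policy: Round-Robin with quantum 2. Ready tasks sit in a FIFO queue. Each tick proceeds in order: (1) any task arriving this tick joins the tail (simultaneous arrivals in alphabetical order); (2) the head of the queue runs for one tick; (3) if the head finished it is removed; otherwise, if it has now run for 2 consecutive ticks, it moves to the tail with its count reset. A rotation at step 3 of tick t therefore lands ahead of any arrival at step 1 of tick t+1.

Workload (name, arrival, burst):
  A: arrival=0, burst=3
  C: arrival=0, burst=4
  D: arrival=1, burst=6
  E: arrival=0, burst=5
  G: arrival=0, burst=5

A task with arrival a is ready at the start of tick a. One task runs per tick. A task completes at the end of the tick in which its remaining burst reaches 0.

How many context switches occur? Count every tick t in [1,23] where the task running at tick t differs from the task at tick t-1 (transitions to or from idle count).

context switches = 13

t=0: queue=[A,C,E,G] q_used=0 → run A
t=1: queue=[A,C,E,G,D] q_used=1 → run A
t=2: queue=[C,E,G,D,A] q_used=0 → run C
t=3: queue=[C,E,G,D,A] q_used=1 → run C
t=4: queue=[E,G,D,A,C] q_used=0 → run E
t=5: queue=[E,G,D,A,C] q_used=1 → run E
t=6: queue=[G,D,A,C,E] q_used=0 → run G
t=7: queue=[G,D,A,C,E] q_used=1 → run G
t=8: queue=[D,A,C,E,G] q_used=0 → run D
t=9: queue=[D,A,C,E,G] q_used=1 → run D
t=10: queue=[A,C,E,G,D] q_used=0 → run A
t=11: queue=[C,E,G,D] q_used=0 → run C
t=12: queue=[C,E,G,D] q_used=1 → run C
t=13: queue=[E,G,D] q_used=0 → run E
t=14: queue=[E,G,D] q_used=1 → run E
t=15: queue=[G,D,E] q_used=0 → run G
t=16: queue=[G,D,E] q_used=1 → run G
t=17: queue=[D,E,G] q_used=0 → run D
t=18: queue=[D,E,G] q_used=1 → run D
t=19: queue=[E,G,D] q_used=0 → run E
t=20: queue=[G,D] q_used=0 → run G
t=21: queue=[D] q_used=0 → run D
t=22: queue=[D] q_used=1 → run D
t=23: (idle)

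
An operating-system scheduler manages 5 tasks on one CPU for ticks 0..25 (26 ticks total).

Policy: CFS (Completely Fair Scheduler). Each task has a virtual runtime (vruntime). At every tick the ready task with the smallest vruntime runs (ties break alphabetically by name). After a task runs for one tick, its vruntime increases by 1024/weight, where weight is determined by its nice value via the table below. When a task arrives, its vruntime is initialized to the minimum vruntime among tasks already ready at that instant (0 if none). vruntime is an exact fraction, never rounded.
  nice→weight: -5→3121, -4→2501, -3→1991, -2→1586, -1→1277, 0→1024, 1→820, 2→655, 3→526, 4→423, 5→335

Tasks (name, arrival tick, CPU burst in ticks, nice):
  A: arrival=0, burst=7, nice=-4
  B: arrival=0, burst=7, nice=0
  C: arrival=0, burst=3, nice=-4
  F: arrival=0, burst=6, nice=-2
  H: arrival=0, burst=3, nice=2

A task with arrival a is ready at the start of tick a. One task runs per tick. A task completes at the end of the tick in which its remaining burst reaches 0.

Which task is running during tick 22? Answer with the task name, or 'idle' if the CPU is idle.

t=0: vr[A=0 B=0 C=0 F=0 H=0] → run A
t=1: vr[A=1024/2501 B=0 C=0 F=0 H=0] → run B
t=2: vr[A=1024/2501 B=1 C=0 F=0 H=0] → run C
t=3: vr[A=1024/2501 B=1 C=1024/2501 F=0 H=0] → run F
t=4: vr[A=1024/2501 B=1 C=1024/2501 F=512/793 H=0] → run H
t=5: vr[A=1024/2501 B=1 C=1024/2501 F=512/793 H=1024/655] → run A
t=6: vr[A=2048/2501 B=1 C=1024/2501 F=512/793 H=1024/655] → run C
t=7: vr[A=2048/2501 B=1 C=2048/2501 F=512/793 H=1024/655] → run F
t=8: vr[A=2048/2501 B=1 C=2048/2501 F=1024/793 H=1024/655] → run A
t=9: vr[A=3072/2501 B=1 C=2048/2501 F=1024/793 H=1024/655] → run C
t=10: vr[A=3072/2501 B=1 F=1024/793 H=1024/655] → run B
t=11: vr[A=3072/2501 B=2 F=1024/793 H=1024/655] → run A
t=12: vr[A=4096/2501 B=2 F=1024/793 H=1024/655] → run F
t=13: vr[A=4096/2501 B=2 F=1536/793 H=1024/655] → run H
t=14: vr[A=4096/2501 B=2 F=1536/793 H=2048/655] → run A
t=15: vr[A=5120/2501 B=2 F=1536/793 H=2048/655] → run F
t=16: vr[A=5120/2501 B=2 F=2048/793 H=2048/655] → run B
t=17: vr[A=5120/2501 B=3 F=2048/793 H=2048/655] → run A
t=18: vr[A=6144/2501 B=3 F=2048/793 H=2048/655] → run A
t=19: vr[B=3 F=2048/793 H=2048/655] → run F
t=20: vr[B=3 F=2560/793 H=2048/655] → run B
t=21: vr[B=4 F=2560/793 H=2048/655] → run H
t=22: vr[B=4 F=2560/793] → run F
t=23: vr[B=4] → run B
t=24: vr[B=5] → run B
t=25: vr[B=6] → run B

running at tick 22 = F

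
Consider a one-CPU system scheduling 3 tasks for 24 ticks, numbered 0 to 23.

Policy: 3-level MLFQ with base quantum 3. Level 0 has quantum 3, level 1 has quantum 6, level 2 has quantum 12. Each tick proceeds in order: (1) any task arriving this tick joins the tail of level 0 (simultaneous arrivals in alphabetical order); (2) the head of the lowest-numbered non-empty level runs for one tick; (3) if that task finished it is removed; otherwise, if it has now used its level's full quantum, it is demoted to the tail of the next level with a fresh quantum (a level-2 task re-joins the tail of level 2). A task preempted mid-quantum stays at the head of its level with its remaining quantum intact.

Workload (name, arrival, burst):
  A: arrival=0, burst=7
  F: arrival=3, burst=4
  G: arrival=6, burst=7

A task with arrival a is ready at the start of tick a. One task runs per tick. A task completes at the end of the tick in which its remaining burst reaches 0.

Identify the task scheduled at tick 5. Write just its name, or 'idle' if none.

t=0: L0/L1/L2 = A/-/- → run A
t=1: L0/L1/L2 = A/-/- → run A
t=2: L0/L1/L2 = A/-/- → run A
t=3: L0/L1/L2 = F/A/- → run F
t=4: L0/L1/L2 = F/A/- → run F
t=5: L0/L1/L2 = F/A/- → run F
t=6: L0/L1/L2 = G/AF/- → run G
t=7: L0/L1/L2 = G/AF/- → run G
t=8: L0/L1/L2 = G/AF/- → run G
t=9: L0/L1/L2 = -/AFG/- → run A
t=10: L0/L1/L2 = -/AFG/- → run A
t=11: L0/L1/L2 = -/AFG/- → run A
t=12: L0/L1/L2 = -/AFG/- → run A
t=13: L0/L1/L2 = -/FG/- → run F
t=14: L0/L1/L2 = -/G/- → run G
t=15: L0/L1/L2 = -/G/- → run G
t=16: L0/L1/L2 = -/G/- → run G
t=17: L0/L1/L2 = -/G/- → run G
t=18: (idle)
t=19: (idle)
t=20: (idle)
t=21: (idle)
t=22: (idle)
t=23: (idle)

running at tick 5 = F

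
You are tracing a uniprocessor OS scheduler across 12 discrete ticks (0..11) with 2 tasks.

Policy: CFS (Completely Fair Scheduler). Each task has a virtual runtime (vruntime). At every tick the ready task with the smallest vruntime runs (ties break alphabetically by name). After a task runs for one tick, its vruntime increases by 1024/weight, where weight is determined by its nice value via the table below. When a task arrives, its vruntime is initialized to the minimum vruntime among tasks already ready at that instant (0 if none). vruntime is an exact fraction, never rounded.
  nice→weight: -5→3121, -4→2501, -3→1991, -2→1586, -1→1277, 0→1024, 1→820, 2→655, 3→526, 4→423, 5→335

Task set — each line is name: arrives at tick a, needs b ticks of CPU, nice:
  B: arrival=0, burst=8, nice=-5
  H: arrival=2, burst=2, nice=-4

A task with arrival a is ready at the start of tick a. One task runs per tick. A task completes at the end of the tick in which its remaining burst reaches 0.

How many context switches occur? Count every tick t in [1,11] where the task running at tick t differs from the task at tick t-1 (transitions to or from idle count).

t=0: vr[B=0] → run B
t=1: vr[B=1024/3121] → run B
t=2: vr[B=2048/3121 H=2048/3121] → run B
t=3: vr[B=3072/3121 H=2048/3121] → run H
t=4: vr[B=3072/3121 H=8317952/7805621] → run B
t=5: vr[B=4096/3121 H=8317952/7805621] → run H
t=6: vr[B=4096/3121] → run B
t=7: vr[B=5120/3121] → run B
t=8: vr[B=6144/3121] → run B
t=9: vr[B=7168/3121] → run B
t=10: (idle)
t=11: (idle)

context switches = 5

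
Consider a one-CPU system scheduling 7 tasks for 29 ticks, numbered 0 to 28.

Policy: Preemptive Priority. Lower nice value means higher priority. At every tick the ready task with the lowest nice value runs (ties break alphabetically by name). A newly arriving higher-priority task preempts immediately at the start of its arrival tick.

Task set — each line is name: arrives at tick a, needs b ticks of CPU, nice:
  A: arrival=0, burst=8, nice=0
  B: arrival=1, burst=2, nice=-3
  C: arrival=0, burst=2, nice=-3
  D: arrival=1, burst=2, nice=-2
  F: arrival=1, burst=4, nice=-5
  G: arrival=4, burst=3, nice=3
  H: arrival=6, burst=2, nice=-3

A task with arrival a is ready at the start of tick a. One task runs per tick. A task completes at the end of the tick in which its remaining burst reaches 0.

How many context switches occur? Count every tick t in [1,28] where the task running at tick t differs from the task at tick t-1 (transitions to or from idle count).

t=0: ready={A,C} → run C
t=1: ready={A,B,C,D,F} → run F
t=2: ready={A,B,C,D,F} → run F
t=3: ready={A,B,C,D,F} → run F
t=4: ready={A,B,C,D,F,G} → run F
t=5: ready={A,B,C,D,G} → run B
t=6: ready={A,B,C,D,G,H} → run B
t=7: ready={A,C,D,G,H} → run C
t=8: ready={A,D,G,H} → run H
t=9: ready={A,D,G,H} → run H
t=10: ready={A,D,G} → run D
t=11: ready={A,D,G} → run D
t=12: ready={A,G} → run A
t=13: ready={A,G} → run A
t=14: ready={A,G} → run A
t=15: ready={A,G} → run A
t=16: ready={A,G} → run A
t=17: ready={A,G} → run A
t=18: ready={A,G} → run A
t=19: ready={A,G} → run A
t=20: ready={G} → run G
t=21: ready={G} → run G
t=22: ready={G} → run G
t=23: (idle)
t=24: (idle)
t=25: (idle)
t=26: (idle)
t=27: (idle)
t=28: (idle)

context switches = 8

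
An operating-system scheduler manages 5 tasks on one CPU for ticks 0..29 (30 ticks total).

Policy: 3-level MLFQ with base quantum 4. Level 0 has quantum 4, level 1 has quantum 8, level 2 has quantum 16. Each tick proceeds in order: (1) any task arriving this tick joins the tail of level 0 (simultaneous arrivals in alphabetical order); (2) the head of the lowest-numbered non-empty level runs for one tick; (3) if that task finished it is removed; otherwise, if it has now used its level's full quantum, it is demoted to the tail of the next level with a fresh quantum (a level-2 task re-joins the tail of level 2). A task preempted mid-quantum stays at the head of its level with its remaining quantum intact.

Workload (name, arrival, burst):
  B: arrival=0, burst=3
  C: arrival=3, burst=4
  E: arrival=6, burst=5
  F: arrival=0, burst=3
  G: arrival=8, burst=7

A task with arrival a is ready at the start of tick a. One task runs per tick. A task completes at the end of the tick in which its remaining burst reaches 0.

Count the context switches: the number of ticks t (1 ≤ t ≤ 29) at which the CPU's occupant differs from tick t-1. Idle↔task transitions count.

context switches = 7

t=0: L0/L1/L2 = BF/-/- → run B
t=1: L0/L1/L2 = BF/-/- → run B
t=2: L0/L1/L2 = BF/-/- → run B
t=3: L0/L1/L2 = FC/-/- → run F
t=4: L0/L1/L2 = FC/-/- → run F
t=5: L0/L1/L2 = FC/-/- → run F
t=6: L0/L1/L2 = CE/-/- → run C
t=7: L0/L1/L2 = CE/-/- → run C
t=8: L0/L1/L2 = CEG/-/- → run C
t=9: L0/L1/L2 = CEG/-/- → run C
t=10: L0/L1/L2 = EG/-/- → run E
t=11: L0/L1/L2 = EG/-/- → run E
t=12: L0/L1/L2 = EG/-/- → run E
t=13: L0/L1/L2 = EG/-/- → run E
t=14: L0/L1/L2 = G/E/- → run G
t=15: L0/L1/L2 = G/E/- → run G
t=16: L0/L1/L2 = G/E/- → run G
t=17: L0/L1/L2 = G/E/- → run G
t=18: L0/L1/L2 = -/EG/- → run E
t=19: L0/L1/L2 = -/G/- → run G
t=20: L0/L1/L2 = -/G/- → run G
t=21: L0/L1/L2 = -/G/- → run G
t=22: (idle)
t=23: (idle)
t=24: (idle)
t=25: (idle)
t=26: (idle)
t=27: (idle)
t=28: (idle)
t=29: (idle)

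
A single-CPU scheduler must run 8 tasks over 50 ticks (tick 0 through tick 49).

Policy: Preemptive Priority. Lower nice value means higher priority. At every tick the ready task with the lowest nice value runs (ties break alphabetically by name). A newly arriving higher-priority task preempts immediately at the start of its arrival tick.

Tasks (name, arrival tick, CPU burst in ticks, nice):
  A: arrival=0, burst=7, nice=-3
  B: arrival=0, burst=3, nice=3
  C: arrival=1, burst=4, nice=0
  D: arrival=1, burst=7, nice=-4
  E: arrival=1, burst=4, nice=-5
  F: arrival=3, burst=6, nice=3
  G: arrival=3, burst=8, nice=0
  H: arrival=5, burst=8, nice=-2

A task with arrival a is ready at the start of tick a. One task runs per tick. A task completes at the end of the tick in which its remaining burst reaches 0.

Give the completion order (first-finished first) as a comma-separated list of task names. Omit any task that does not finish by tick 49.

t=0: ready={A,B} → run A
t=1: ready={A,B,C,D,E} → run E
t=2: ready={A,B,C,D,E} → run E
t=3: ready={A,B,C,D,E,F,G} → run E
t=4: ready={A,B,C,D,E,F,G} → run E
t=5: ready={A,B,C,D,F,G,H} → run D
t=6: ready={A,B,C,D,F,G,H} → run D
t=7: ready={A,B,C,D,F,G,H} → run D
t=8: ready={A,B,C,D,F,G,H} → run D
t=9: ready={A,B,C,D,F,G,H} → run D
t=10: ready={A,B,C,D,F,G,H} → run D
t=11: ready={A,B,C,D,F,G,H} → run D
t=12: ready={A,B,C,F,G,H} → run A
t=13: ready={A,B,C,F,G,H} → run A
t=14: ready={A,B,C,F,G,H} → run A
t=15: ready={A,B,C,F,G,H} → run A
t=16: ready={A,B,C,F,G,H} → run A
t=17: ready={A,B,C,F,G,H} → run A
t=18: ready={B,C,F,G,H} → run H
t=19: ready={B,C,F,G,H} → run H
t=20: ready={B,C,F,G,H} → run H
t=21: ready={B,C,F,G,H} → run H
t=22: ready={B,C,F,G,H} → run H
t=23: ready={B,C,F,G,H} → run H
t=24: ready={B,C,F,G,H} → run H
t=25: ready={B,C,F,G,H} → run H
t=26: ready={B,C,F,G} → run C
t=27: ready={B,C,F,G} → run C
t=28: ready={B,C,F,G} → run C
t=29: ready={B,C,F,G} → run C
t=30: ready={B,F,G} → run G
t=31: ready={B,F,G} → run G
t=32: ready={B,F,G} → run G
t=33: ready={B,F,G} → run G
t=34: ready={B,F,G} → run G
t=35: ready={B,F,G} → run G
t=36: ready={B,F,G} → run G
t=37: ready={B,F,G} → run G
t=38: ready={B,F} → run B
t=39: ready={B,F} → run B
t=40: ready={B,F} → run B
t=41: ready={F} → run F
t=42: ready={F} → run F
t=43: ready={F} → run F
t=44: ready={F} → run F
t=45: ready={F} → run F
t=46: ready={F} → run F
t=47: (idle)
t=48: (idle)
t=49: (idle)

completion order = E, D, A, H, C, G, B, F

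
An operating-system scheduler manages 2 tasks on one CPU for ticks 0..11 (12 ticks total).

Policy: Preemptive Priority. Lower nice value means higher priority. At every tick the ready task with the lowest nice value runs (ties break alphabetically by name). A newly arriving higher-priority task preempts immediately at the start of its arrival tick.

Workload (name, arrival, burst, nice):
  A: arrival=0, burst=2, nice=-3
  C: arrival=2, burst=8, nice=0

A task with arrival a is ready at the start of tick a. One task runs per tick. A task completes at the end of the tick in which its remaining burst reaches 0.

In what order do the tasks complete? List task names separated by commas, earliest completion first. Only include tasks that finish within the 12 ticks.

t=0: ready={A} → run A
t=1: ready={A} → run A
t=2: ready={C} → run C
t=3: ready={C} → run C
t=4: ready={C} → run C
t=5: ready={C} → run C
t=6: ready={C} → run C
t=7: ready={C} → run C
t=8: ready={C} → run C
t=9: ready={C} → run C
t=10: (idle)
t=11: (idle)

completion order = A, C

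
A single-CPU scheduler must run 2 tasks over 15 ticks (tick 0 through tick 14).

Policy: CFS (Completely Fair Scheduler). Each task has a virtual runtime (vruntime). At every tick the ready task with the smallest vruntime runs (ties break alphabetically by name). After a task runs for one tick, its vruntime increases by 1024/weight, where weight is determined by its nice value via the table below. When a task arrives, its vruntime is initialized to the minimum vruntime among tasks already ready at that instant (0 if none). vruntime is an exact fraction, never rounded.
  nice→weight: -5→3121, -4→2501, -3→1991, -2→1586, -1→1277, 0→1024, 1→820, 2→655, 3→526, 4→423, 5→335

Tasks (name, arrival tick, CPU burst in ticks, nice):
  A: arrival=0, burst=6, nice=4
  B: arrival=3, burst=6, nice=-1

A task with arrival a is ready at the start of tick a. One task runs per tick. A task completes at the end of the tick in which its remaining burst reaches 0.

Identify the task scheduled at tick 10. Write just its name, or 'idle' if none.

running at tick 10 = B

t=0: vr[A=0] → run A
t=1: vr[A=1024/423] → run A
t=2: vr[A=2048/423] → run A
t=3: vr[A=1024/141 B=1024/141] → run A
t=4: vr[A=4096/423 B=1024/141] → run B
t=5: vr[A=4096/423 B=1452032/180057] → run B
t=6: vr[A=4096/423 B=1596416/180057] → run B
t=7: vr[A=4096/423 B=1740800/180057] → run B
t=8: vr[A=4096/423 B=1885184/180057] → run A
t=9: vr[A=5120/423 B=1885184/180057] → run B
t=10: vr[A=5120/423 B=2029568/180057] → run B
t=11: vr[A=5120/423] → run A
t=12: (idle)
t=13: (idle)
t=14: (idle)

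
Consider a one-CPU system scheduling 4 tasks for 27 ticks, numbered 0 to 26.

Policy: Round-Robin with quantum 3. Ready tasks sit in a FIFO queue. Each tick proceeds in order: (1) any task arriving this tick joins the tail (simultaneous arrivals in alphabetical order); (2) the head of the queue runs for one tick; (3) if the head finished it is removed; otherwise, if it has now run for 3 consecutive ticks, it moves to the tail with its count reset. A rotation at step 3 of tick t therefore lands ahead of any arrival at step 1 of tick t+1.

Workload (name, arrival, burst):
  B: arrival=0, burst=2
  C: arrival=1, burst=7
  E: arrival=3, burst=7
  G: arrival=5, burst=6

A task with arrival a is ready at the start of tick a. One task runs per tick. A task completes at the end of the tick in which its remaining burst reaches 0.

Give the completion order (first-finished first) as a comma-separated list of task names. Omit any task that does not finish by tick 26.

t=0: queue=[B] q_used=0 → run B
t=1: queue=[B,C] q_used=1 → run B
t=2: queue=[C] q_used=0 → run C
t=3: queue=[C,E] q_used=1 → run C
t=4: queue=[C,E] q_used=2 → run C
t=5: queue=[E,C,G] q_used=0 → run E
t=6: queue=[E,C,G] q_used=1 → run E
t=7: queue=[E,C,G] q_used=2 → run E
t=8: queue=[C,G,E] q_used=0 → run C
t=9: queue=[C,G,E] q_used=1 → run C
t=10: queue=[C,G,E] q_used=2 → run C
t=11: queue=[G,E,C] q_used=0 → run G
t=12: queue=[G,E,C] q_used=1 → run G
t=13: queue=[G,E,C] q_used=2 → run G
t=14: queue=[E,C,G] q_used=0 → run E
t=15: queue=[E,C,G] q_used=1 → run E
t=16: queue=[E,C,G] q_used=2 → run E
t=17: queue=[C,G,E] q_used=0 → run C
t=18: queue=[G,E] q_used=0 → run G
t=19: queue=[G,E] q_used=1 → run G
t=20: queue=[G,E] q_used=2 → run G
t=21: queue=[E] q_used=0 → run E
t=22: (idle)
t=23: (idle)
t=24: (idle)
t=25: (idle)
t=26: (idle)

completion order = B, C, G, E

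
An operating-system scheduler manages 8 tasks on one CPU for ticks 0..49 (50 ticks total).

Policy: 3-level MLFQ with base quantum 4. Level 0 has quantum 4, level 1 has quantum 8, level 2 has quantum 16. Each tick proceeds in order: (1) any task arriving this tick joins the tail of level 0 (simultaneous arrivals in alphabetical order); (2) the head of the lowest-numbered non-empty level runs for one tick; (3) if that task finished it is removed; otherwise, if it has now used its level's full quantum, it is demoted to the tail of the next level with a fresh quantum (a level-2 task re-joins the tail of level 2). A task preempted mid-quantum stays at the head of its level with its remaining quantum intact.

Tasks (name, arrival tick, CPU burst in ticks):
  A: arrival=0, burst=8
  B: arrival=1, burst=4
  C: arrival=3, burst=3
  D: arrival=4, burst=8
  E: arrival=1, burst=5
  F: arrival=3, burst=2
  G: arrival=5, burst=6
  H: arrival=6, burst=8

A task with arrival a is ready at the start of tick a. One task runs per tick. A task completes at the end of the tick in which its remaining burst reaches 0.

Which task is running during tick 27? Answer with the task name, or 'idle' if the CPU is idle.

t=0: L0/L1/L2 = A/-/- → run A
t=1: L0/L1/L2 = ABE/-/- → run A
t=2: L0/L1/L2 = ABE/-/- → run A
t=3: L0/L1/L2 = ABECF/-/- → run A
t=4: L0/L1/L2 = BECFD/A/- → run B
t=5: L0/L1/L2 = BECFDG/A/- → run B
t=6: L0/L1/L2 = BECFDGH/A/- → run B
t=7: L0/L1/L2 = BECFDGH/A/- → run B
t=8: L0/L1/L2 = ECFDGH/A/- → run E
t=9: L0/L1/L2 = ECFDGH/A/- → run E
t=10: L0/L1/L2 = ECFDGH/A/- → run E
t=11: L0/L1/L2 = ECFDGH/A/- → run E
t=12: L0/L1/L2 = CFDGH/AE/- → run C
t=13: L0/L1/L2 = CFDGH/AE/- → run C
t=14: L0/L1/L2 = CFDGH/AE/- → run C
t=15: L0/L1/L2 = FDGH/AE/- → run F
t=16: L0/L1/L2 = FDGH/AE/- → run F
t=17: L0/L1/L2 = DGH/AE/- → run D
t=18: L0/L1/L2 = DGH/AE/- → run D
t=19: L0/L1/L2 = DGH/AE/- → run D
t=20: L0/L1/L2 = DGH/AE/- → run D
t=21: L0/L1/L2 = GH/AED/- → run G
t=22: L0/L1/L2 = GH/AED/- → run G
t=23: L0/L1/L2 = GH/AED/- → run G
t=24: L0/L1/L2 = GH/AED/- → run G
t=25: L0/L1/L2 = H/AEDG/- → run H
t=26: L0/L1/L2 = H/AEDG/- → run H
t=27: L0/L1/L2 = H/AEDG/- → run H
t=28: L0/L1/L2 = H/AEDG/- → run H
t=29: L0/L1/L2 = -/AEDGH/- → run A
t=30: L0/L1/L2 = -/AEDGH/- → run A
t=31: L0/L1/L2 = -/AEDGH/- → run A
t=32: L0/L1/L2 = -/AEDGH/- → run A
t=33: L0/L1/L2 = -/EDGH/- → run E
t=34: L0/L1/L2 = -/DGH/- → run D
t=35: L0/L1/L2 = -/DGH/- → run D
t=36: L0/L1/L2 = -/DGH/- → run D
t=37: L0/L1/L2 = -/DGH/- → run D
t=38: L0/L1/L2 = -/GH/- → run G
t=39: L0/L1/L2 = -/GH/- → run G
t=40: L0/L1/L2 = -/H/- → run H
t=41: L0/L1/L2 = -/H/- → run H
t=42: L0/L1/L2 = -/H/- → run H
t=43: L0/L1/L2 = -/H/- → run H
t=44: (idle)
t=45: (idle)
t=46: (idle)
t=47: (idle)
t=48: (idle)
t=49: (idle)

running at tick 27 = H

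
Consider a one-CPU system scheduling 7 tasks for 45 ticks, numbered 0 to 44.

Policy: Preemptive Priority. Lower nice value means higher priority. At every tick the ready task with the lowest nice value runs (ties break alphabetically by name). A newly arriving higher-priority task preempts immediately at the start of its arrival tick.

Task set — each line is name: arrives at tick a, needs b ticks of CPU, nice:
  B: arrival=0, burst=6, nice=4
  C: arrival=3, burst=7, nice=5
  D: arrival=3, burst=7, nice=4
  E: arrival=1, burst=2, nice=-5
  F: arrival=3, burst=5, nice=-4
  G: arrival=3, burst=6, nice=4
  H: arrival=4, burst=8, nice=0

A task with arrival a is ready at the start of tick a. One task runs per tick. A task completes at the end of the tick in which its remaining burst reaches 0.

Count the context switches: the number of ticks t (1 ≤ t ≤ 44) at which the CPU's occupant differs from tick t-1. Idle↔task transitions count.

context switches = 8

t=0: ready={B} → run B
t=1: ready={B,E} → run E
t=2: ready={B,E} → run E
t=3: ready={B,C,D,F,G} → run F
t=4: ready={B,C,D,F,G,H} → run F
t=5: ready={B,C,D,F,G,H} → run F
t=6: ready={B,C,D,F,G,H} → run F
t=7: ready={B,C,D,F,G,H} → run F
t=8: ready={B,C,D,G,H} → run H
t=9: ready={B,C,D,G,H} → run H
t=10: ready={B,C,D,G,H} → run H
t=11: ready={B,C,D,G,H} → run H
t=12: ready={B,C,D,G,H} → run H
t=13: ready={B,C,D,G,H} → run H
t=14: ready={B,C,D,G,H} → run H
t=15: ready={B,C,D,G,H} → run H
t=16: ready={B,C,D,G} → run B
t=17: ready={B,C,D,G} → run B
t=18: ready={B,C,D,G} → run B
t=19: ready={B,C,D,G} → run B
t=20: ready={B,C,D,G} → run B
t=21: ready={C,D,G} → run D
t=22: ready={C,D,G} → run D
t=23: ready={C,D,G} → run D
t=24: ready={C,D,G} → run D
t=25: ready={C,D,G} → run D
t=26: ready={C,D,G} → run D
t=27: ready={C,D,G} → run D
t=28: ready={C,G} → run G
t=29: ready={C,G} → run G
t=30: ready={C,G} → run G
t=31: ready={C,G} → run G
t=32: ready={C,G} → run G
t=33: ready={C,G} → run G
t=34: ready={C} → run C
t=35: ready={C} → run C
t=36: ready={C} → run C
t=37: ready={C} → run C
t=38: ready={C} → run C
t=39: ready={C} → run C
t=40: ready={C} → run C
t=41: (idle)
t=42: (idle)
t=43: (idle)
t=44: (idle)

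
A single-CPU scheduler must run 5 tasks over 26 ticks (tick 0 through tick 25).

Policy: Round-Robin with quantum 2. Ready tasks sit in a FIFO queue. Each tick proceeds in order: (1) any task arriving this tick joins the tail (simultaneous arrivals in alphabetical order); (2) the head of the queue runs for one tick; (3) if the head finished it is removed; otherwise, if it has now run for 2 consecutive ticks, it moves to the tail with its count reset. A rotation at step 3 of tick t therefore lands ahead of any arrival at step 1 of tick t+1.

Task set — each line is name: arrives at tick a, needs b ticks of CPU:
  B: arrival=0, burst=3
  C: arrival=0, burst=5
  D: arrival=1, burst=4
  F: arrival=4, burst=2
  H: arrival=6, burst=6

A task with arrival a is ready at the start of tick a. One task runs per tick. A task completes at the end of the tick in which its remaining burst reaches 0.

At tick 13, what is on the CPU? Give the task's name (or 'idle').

t=0: queue=[B,C] q_used=0 → run B
t=1: queue=[B,C,D] q_used=1 → run B
t=2: queue=[C,D,B] q_used=0 → run C
t=3: queue=[C,D,B] q_used=1 → run C
t=4: queue=[D,B,C,F] q_used=0 → run D
t=5: queue=[D,B,C,F] q_used=1 → run D
t=6: queue=[B,C,F,D,H] q_used=0 → run B
t=7: queue=[C,F,D,H] q_used=0 → run C
t=8: queue=[C,F,D,H] q_used=1 → run C
t=9: queue=[F,D,H,C] q_used=0 → run F
t=10: queue=[F,D,H,C] q_used=1 → run F
t=11: queue=[D,H,C] q_used=0 → run D
t=12: queue=[D,H,C] q_used=1 → run D
t=13: queue=[H,C] q_used=0 → run H
t=14: queue=[H,C] q_used=1 → run H
t=15: queue=[C,H] q_used=0 → run C
t=16: queue=[H] q_used=0 → run H
t=17: queue=[H] q_used=1 → run H
t=18: queue=[H] q_used=0 → run H
t=19: queue=[H] q_used=1 → run H
t=20: (idle)
t=21: (idle)
t=22: (idle)
t=23: (idle)
t=24: (idle)
t=25: (idle)

running at tick 13 = H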